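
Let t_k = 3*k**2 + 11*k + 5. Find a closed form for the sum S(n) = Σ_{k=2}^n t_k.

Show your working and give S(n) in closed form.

S(n) = n**3 + 7*n**2 + 11*n - 19

r(k) = (3*k**2 + 17*k + 19)/(3*k**2 + 11*k + 5) after simplifying.
Gosper form: A/B · C(k+1)/C(k) with A=1, B=1, C=k**2 + 11*k/3 + 5/3.
Set up (1)·f(k+1) − (1)·f(k) − (k**2 + 11*k/3 + 5/3) = 0.
d = 3 from the (0,0,2) case.
Coefficient equations give f(k) = k**2*(k + 4)/3.
Get s_k = R·t_k = k**2*(k + 4) with R(k) = B(k−1)f(k)/C(k) = k**2*(k + 4)/(3*k**2 + 11*k + 5).
Verify: 3*k**2 + 11*k + 5 matches t_k.
Σ_(k=2)^n t_k = s_(n+1) − s_(2) = (n**3 + 7*n**2 + 11*n + 5) − (24), i.e. n**3 + 7*n**2 + 11*n - 19.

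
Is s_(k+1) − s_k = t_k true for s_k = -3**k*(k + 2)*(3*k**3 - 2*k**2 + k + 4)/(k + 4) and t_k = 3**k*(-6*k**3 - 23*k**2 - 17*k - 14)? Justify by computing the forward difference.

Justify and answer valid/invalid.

s_(k+1) = -3**(k + 1)*(k + 3)*(k + 3*(k + 1)**3 - 2*(k + 1)**2 + 5)/(k + 5)
s_(k+1) − s_k = 3**k*(-6*k**5 - 65*k**4 - 256*k**3 - 405*k**2 - 304*k - 176)/(k**2 + 9*k + 20)
(s_(k+1) − s_k) − t_k = 3**k*(12*k**4 + 88*k**3 + 222*k**2 + 162*k + 104)/(k**2 + 9*k + 20)

Invalid: residual 3**k*(12*k**4 + 88*k**3 + 222*k**2 + 162*k + 104)/(k**2 + 9*k + 20) ≠ 0.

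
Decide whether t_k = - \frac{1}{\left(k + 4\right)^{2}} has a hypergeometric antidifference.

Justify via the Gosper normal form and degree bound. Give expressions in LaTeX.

No; the coefficient equations for f are inconsistent.

Ratio r(k) = (k + 4)**2/(k + 5)**2.
So A=k**2 + 8*k + 16 and B=k**2 + 10*k + 25, with C=1.
f must satisfy (k**2 + 8*k + 16)·f(k+1) − (k**2 + 8*k + 16)·f(k) = 1.
From deg A=2, deg B=2, deg C=0: d=0.
f = c0 ⇒ A·f(k+1) − B(k−1)·f(k) − C = -1. The system {-1 = 0} is inconsistent; no antidifference.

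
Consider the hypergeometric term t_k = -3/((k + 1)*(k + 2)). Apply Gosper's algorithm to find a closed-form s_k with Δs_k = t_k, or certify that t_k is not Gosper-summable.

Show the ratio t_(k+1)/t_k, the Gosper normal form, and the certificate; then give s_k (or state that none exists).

s_k = -3*k/(k + 1)

Compute t_(k+1)/t_k: get (k + 1)/(k + 3).
Factor: A=k + 1; B=k + 3; C=1.
f must satisfy (k + 1)·f(k+1) − (k + 2)·f(k) = 1.
Bound: deg f ≤ 1.
A polynomial solution: f(k) = k.
Get s_k = R·t_k = -3*k/(k + 1) with R(k) = B(k−1)f(k)/C(k) = k*(k + 2).
Δs = -3/(k**2 + 3*k + 2), as required.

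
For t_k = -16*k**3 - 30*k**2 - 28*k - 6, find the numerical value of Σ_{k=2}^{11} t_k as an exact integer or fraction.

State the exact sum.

t_(k+1)/t_k = (8*k**3 + 39*k**2 + 68*k + 40)/(8*k**3 + 15*k**2 + 14*k + 3).
Factor: A=1; B=1; C=k**3 + 15*k**2/8 + 7*k/4 + 3/8.
Set up (1)·f(k+1) − (1)·f(k) − (k**3 + 15*k**2/8 + 7*k/4 + 3/8) = 0.
d = 4 from the (0,0,3) case.
Match coefficients ⇒ f(k) = k*(4*k**3 + 2*k**2 + 3*k - 3)/16.
So s_k = (B(k−1)f/C)·t_k = (k*(4*k**3 + 2*k**2 + 3*k - 3)/(2*(8*k**3 + 15*k**2 + 14*k + 3)))·t_k = k*(-4*k**3 - 2*k**2 - 3*k + 3).
Verify: -16*k**3 - 30*k**2 - 28*k - 6 matches t_k.
Evaluate s at k=12 and k=2: -86796 and -86; difference -86710.

Σ = -86710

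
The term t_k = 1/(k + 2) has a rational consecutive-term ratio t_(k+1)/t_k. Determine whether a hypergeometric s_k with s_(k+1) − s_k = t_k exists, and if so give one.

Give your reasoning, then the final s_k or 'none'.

not Gosper-summable; s_k does not exist

Ratio r(k) = (k + 2)/(k + 3).
Factor: A=k + 2; B=k + 3; C=1.
Need (k + 2)·f(k+1) − (k + 2)·f(k) = 1.
From deg A=1, deg B=1, deg C=0: d=0.
Write f(k) = c0. Then LHS − RHS = -1, requiring -1 = 0: contradictory. No certificate.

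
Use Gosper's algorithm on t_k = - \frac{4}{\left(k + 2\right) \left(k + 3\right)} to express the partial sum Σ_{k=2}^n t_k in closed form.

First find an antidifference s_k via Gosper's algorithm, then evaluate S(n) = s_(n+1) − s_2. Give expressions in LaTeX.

The ratio is (k + 2)/(k + 4).
Take A(k)=k + 2, B(k)=k + 4, C(k)=1.
Solve (k + 2)·f(k+1) − (k + 3)·f(k) = 1.
From deg A=1, deg B=1, deg C=0: d=1.
Solving with deg f ≤ 1: f(k) = k/2.
Then R = B(k−1)f/C = k*(k + 3)/2, so s_k = R(k)·t_k = -2*k/(k + 2).
Verify: -4/(k**2 + 5*k + 6) matches t_k.
Evaluate: s_(n+1) = 2*(-n - 1)/(n + 3); subtract s_(2) = -1 ⇒ S(n) = (1 - n)/(n + 3).

S(n) = \frac{1 - n}{n + 3}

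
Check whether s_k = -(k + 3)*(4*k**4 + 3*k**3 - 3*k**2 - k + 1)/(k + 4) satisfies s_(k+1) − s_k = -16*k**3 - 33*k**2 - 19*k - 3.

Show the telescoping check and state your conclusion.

Invalid: residual (12*k**4 + 94*k**3 + 154*k**2 + 80*k + 11)/(k**2 + 9*k + 20) ≠ 0.

s_(k+1) = (k + 4)*(k - 4*(k + 1)**4 - 3*(k + 1)**3 + 3*(k + 1)**2)/(k + 5)
s_(k+1) − s_k = (-16*k**5 - 165*k**4 - 542*k**3 - 680*k**2 - 327*k - 49)/(k**2 + 9*k + 20)
(s_(k+1) − s_k) − t_k = (12*k**4 + 94*k**3 + 154*k**2 + 80*k + 11)/(k**2 + 9*k + 20)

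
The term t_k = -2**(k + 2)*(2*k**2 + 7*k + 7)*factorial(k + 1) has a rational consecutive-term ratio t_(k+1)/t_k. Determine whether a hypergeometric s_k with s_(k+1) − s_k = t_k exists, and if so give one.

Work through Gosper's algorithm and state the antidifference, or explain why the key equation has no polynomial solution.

Ratio r(k) = 2*(2*k**3 + 15*k**2 + 38*k + 32)/(2*k**2 + 7*k + 7).
So A=2*k + 4 and B=1, with C=k**2 + 7*k/2 + 7/2.
Key eq: (2*k + 4)·f(k+1) = (1)·f(k) + (k**2 + 7*k/2 + 7/2).
deg f ≤ 1 (via 1,0,2).
Solving with deg f ≤ 1: f(k) = (k + 1)/2.
R(k) = B(k−1)·f(k)/C(k) = (k + 1)/(2*k**2 + 7*k + 7); s_k = R·t_k = -2**(k + 2)*(k + 1)*factorial(k + 1).
Check: Δs_k = -2**(k + 2)*(2*k**2 + 7*k + 7)*factorial(k + 1). ✓

s_k = -2**(k + 2)*(k + 1)*factorial(k + 1)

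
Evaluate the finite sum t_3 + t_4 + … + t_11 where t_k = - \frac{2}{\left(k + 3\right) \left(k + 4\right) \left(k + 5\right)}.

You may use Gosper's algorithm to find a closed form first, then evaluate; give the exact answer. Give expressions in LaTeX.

Step 1: r(k) = (k + 3)/(k + 6).
Take A(k)=k + 3, B(k)=k + 6, C(k)=1.
Need (k + 3)·f(k+1) − (k + 5)·f(k) = 1.
Bound: deg f ≤ 2.
Match coefficients ⇒ f(k) = k*(k + 7)/24.
Certificate R = B(k−1)f/C = k*(k + 5)*(k + 7)/24 gives s_k = k*(-k - 7)/(12*(k + 3)*(k + 4)).
Δs = -2/(k**3 + 12*k**2 + 47*k + 60), as required.
Evaluate s at k=12 and k=3: -19/240 and -5/84; difference -11/560.

Σ = -11/560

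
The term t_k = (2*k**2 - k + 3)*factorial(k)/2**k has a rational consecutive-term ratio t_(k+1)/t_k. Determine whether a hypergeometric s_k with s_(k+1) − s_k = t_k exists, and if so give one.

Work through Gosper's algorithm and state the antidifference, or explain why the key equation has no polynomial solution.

t_(k+1)/t_k = (k + 1)*(-k + 2*(k + 1)**2 + 2)/(2*(2*k**2 - k + 3)).
Factor: A=k/2 + 1/2; B=1; C=k**2 - k/2 + 3/2.
Set up (k/2 + 1/2)·f(k+1) − (1)·f(k) − (k**2 - k/2 + 3/2) = 0.
From deg A=1, deg B=0, deg C=2: d=1.
Match coefficients ⇒ f(k) = 2*k - 1.
Certificate R = B(k−1)f/C = 2*(2*k - 1)/(2*k**2 - k + 3) gives s_k = 2**(1 - k)*(2*k - 1)*factorial(k).
s_(k+1) − s_k = (2*k**2 - k + 3)*factorial(k)/2**k = t_k.

s_k = 2**(1 - k)*(2*k - 1)*factorial(k)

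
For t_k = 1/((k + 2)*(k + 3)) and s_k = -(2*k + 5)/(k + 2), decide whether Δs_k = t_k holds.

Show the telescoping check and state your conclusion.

s_(k+1) = (-2*k - 7)/(k + 3)
s_(k+1) − s_k = 1/(k**2 + 5*k + 6)
(s_(k+1) − s_k) − t_k = 0

Valid: the claim telescopes to t_k.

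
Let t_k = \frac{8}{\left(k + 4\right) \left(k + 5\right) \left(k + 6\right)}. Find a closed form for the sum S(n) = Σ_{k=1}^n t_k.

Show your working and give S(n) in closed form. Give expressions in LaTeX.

S(n) = \frac{2 n \left(n + 11\right)}{15 \left(n^{2} + 11 n + 30\right)}

Step 1: r(k) = (k + 4)/(k + 7).
So A=k + 4 and B=k + 7, with C=1.
f must satisfy (k + 4)·f(k+1) − (k + 6)·f(k) = 1.
Bound: deg f ≤ 2.
Solving with deg f ≤ 2: f(k) = k*(k + 9)/40.
R(k) = B(k−1)·f(k)/C(k) = k*(k + 6)*(k + 9)/40; s_k = R·t_k = k*(k + 9)/(5*(k + 4)*(k + 5)).
Check: Δs_k = 8/(k**3 + 15*k**2 + 74*k + 120). ✓
Evaluate: s_(n+1) = (n**2 + 11*n + 10)/(5*(n**2 + 11*n + 30)); subtract s_(1) = 1/15 ⇒ S(n) = 2*n*(n + 11)/(15*(n**2 + 11*n + 30)).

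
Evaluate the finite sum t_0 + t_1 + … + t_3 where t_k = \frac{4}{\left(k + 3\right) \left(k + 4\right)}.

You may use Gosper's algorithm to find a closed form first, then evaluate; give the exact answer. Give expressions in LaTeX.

Σ = 16/21

Compute t_(k+1)/t_k: get (k + 3)/(k + 5).
Gosper form: A/B · C(k+1)/C(k) with A=k + 3, B=k + 5, C=1.
f must satisfy (k + 3)·f(k+1) − (k + 4)·f(k) = 1.
Degrees (1,1,0) ⇒ d ≤ 1.
A polynomial solution: f(k) = k/3.
Certificate R = B(k−1)f/C = k*(k + 4)/3 gives s_k = 4*k/(3*(k + 3)).
Check: Δs_k = 4/(k**2 + 7*k + 12). ✓
Evaluate s at k=4 and k=0: 16/21 and 0; difference 16/21.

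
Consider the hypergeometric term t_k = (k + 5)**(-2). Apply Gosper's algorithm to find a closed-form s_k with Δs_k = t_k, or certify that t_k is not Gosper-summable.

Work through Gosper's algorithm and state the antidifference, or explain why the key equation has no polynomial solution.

Compute t_(k+1)/t_k: get (k + 5)**2/(k + 6)**2.
Normal form (A,B,C) = (k**2 + 10*k + 25, k**2 + 12*k + 36, 1).
Need (k**2 + 10*k + 25)·f(k+1) − (k**2 + 10*k + 25)·f(k) = 1.
Degrees (2,2,0) ⇒ d ≤ 0.
f = c0 ⇒ A·f(k+1) − B(k−1)·f(k) − C = -1. The system {-1 = 0} is inconsistent; no antidifference.

not Gosper-summable; s_k does not exist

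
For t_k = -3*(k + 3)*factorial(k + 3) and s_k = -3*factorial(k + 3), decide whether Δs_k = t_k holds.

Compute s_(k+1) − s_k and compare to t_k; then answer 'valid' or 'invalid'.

valid; difference matches t_k

s_(k+1) = -3*factorial(k + 4)
s_(k+1) − s_k = -3*(k + 3)*factorial(k + 3)
(s_(k+1) − s_k) − t_k = 0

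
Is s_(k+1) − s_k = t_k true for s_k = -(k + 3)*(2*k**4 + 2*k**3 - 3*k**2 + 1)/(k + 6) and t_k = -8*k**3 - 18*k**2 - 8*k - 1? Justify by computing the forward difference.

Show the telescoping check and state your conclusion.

Invalid: residual 3*(6*k**4 + 64*k**3 + 119*k**2 + 49*k + 5)/(k**2 + 13*k + 42) ≠ 0.

s_(k+1) = -(k + 4)*(2*(k + 1)**4 + 2*(k + 1)**3 - 3*(k + 1)**2 + 1)/(k + 7)
s_(k+1) − s_k = (-8*k**5 - 104*k**4 - 386*k**3 - 504*k**2 - 202*k - 27)/(k**2 + 13*k + 42)
(s_(k+1) − s_k) − t_k = 3*(6*k**4 + 64*k**3 + 119*k**2 + 49*k + 5)/(k**2 + 13*k + 42)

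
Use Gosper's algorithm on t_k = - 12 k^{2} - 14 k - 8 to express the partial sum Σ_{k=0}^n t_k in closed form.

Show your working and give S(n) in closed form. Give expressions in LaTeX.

Step 1: r(k) = (6*k**2 + 19*k + 17)/(6*k**2 + 7*k + 4).
Take A(k)=1, B(k)=1, C(k)=k**2 + 7*k/6 + 2/3.
f must satisfy (1)·f(k+1) − (1)·f(k) = k**2 + 7*k/6 + 2/3.
From deg A=0, deg B=0, deg C=2: d=3.
Match coefficients ⇒ f(k) = k*(4*k**2 + k + 3)/12.
Then R = B(k−1)f/C = k*(4*k**2 + k + 3)/(2*(6*k**2 + 7*k + 4)), so s_k = R(k)·t_k = k*(-4*k**2 - k - 3).
Δs = -12*k**2 - 14*k - 8, as required.
Evaluate: s_(n+1) = -4*n**3 - 13*n**2 - 17*n - 8; subtract s_(0) = 0 ⇒ S(n) = -4*n**3 - 13*n**2 - 17*n - 8.

S(n) = - 4 n^{3} - 13 n^{2} - 17 n - 8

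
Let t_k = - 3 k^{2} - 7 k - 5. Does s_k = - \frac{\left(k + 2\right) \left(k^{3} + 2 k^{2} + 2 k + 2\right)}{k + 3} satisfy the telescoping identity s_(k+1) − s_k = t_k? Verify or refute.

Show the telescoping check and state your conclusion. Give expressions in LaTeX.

Invalid: residual \frac{2 k^{3} + 14 k^{2} + 24 k + 13}{k^{2} + 7 k + 12} ≠ 0.

s_(k+1) = (-k**4 - 8*k**3 - 24*k**2 - 34*k - 21)/(k + 4)
s_(k+1) − s_k = (-3*k**4 - 26*k**3 - 76*k**2 - 95*k - 47)/(k**2 + 7*k + 12)
(s_(k+1) − s_k) − t_k = (2*k**3 + 14*k**2 + 24*k + 13)/(k**2 + 7*k + 12)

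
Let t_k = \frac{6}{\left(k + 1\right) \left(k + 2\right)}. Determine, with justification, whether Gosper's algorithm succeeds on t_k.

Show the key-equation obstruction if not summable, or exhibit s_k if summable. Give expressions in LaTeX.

The ratio is (k + 1)/(k + 3).
So A=k + 1 and B=k + 3, with C=1.
Key eq: (k + 1)·f(k+1) = (k + 2)·f(k) + (1).
Bound: deg f ≤ 1.
A polynomial solution: f(k) = k.
So s_k = (B(k−1)f/C)·t_k = (k*(k + 2))·t_k = 6*k/(k + 1).
Verify: 6/(k**2 + 3*k + 2) matches t_k.

Yes. s_k = \frac{6 k}{k + 1}.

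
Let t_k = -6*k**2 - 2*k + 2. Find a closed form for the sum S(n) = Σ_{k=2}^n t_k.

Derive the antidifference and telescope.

S(n) = -2*n**3 - 4*n**2 + 6

Compute t_(k+1)/t_k: get (k + 3*(k + 1)**2)/(3*k**2 + k - 1).
Normal form (A,B,C) = (1, 1, k**2 + k/3 - 1/3).
Set up (1)·f(k+1) − (1)·f(k) − (k**2 + k/3 - 1/3) = 0.
From deg A=0, deg B=0, deg C=2: d=3.
A polynomial solution: f(k) = k*(k**2 - k - 1)/3.
So s_k = (B(k−1)f/C)·t_k = (k*(k**2 - k - 1)/(3*k**2 + k - 1))·t_k = 2*k*(-k**2 + k + 1).
Δs = -6*k**2 - 2*k + 2, as required.
Telescope: S(n) = s_(n+1) − s_(2) = -2*n**3 - 4*n**2 + 2 − (-4) = -2*n**3 - 4*n**2 + 6.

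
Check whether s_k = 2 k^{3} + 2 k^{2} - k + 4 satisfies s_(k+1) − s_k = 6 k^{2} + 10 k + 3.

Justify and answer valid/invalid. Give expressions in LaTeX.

Valid — Δs_k = t_k.

s_(k+1) = 2*k**3 + 8*k**2 + 9*k + 7
s_(k+1) − s_k = 6*k**2 + 10*k + 3
(s_(k+1) − s_k) − t_k = 0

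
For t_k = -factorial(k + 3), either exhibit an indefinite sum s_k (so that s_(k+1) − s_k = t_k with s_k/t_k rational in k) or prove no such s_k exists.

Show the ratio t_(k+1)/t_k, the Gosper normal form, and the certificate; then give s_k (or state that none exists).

none (Gosper's algorithm certifies no s_k)

The ratio is k + 4.
Factor: A=k + 4; B=1; C=1.
Key eq: (k + 4)·f(k+1) = (1)·f(k) + (1).
From deg A=1, deg B=0, deg C=0: d=-1.
deg f ≤ -1 is impossible — no certificate.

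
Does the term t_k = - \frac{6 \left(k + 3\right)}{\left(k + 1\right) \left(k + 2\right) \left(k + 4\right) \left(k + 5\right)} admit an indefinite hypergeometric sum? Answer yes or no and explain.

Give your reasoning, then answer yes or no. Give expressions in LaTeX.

Yes. s_k = \frac{3 k \left(- k - 5\right)}{4 \left(k^{2} + 5 k + 4\right)}.

Ratio r(k) = (k + 1)*(k + 4)**2/((k + 3)**2*(k + 6)).
Normal form (A,B,C) = (k + 1, k + 6, k**2 + 6*k + 9).
f must satisfy (k + 1)·f(k+1) − (k + 5)·f(k) = k**2 + 6*k + 9.
Degrees (1,1,2) ⇒ d ≤ 4.
Match coefficients ⇒ f(k) = k*(k + 2)*(k + 3)*(k + 5)/8.
Get s_k = R·t_k = 3*k*(-k - 5)/(4*(k**2 + 5*k + 4)) with R(k) = B(k−1)f(k)/C(k) = k*(k + 2)*(k + 5)**2/(8*(k + 3)).
s_(k+1) − s_k = 6*(-k - 3)/(k**4 + 12*k**3 + 49*k**2 + 78*k + 40) = t_k.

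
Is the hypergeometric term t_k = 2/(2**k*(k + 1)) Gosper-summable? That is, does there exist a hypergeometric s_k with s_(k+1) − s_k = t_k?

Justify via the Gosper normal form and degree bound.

No — key equation has no polynomial f.

Compute t_(k+1)/t_k: get (k + 1)/(2*(k + 2)).
Take A(k)=k/2 + 1/2, B(k)=k + 2, C(k)=1.
f must satisfy (k/2 + 1/2)·f(k+1) − (k + 1)·f(k) = 1.
deg f ≤ -1 (via 1,1,0).
Bound -1 < 0, so the key equation has no polynomial solution.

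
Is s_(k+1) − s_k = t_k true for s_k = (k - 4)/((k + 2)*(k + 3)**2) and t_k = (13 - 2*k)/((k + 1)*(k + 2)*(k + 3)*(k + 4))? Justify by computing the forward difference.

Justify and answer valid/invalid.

Invalid: residual 2*(3*k**2 - 7*k - 55)/(k**6 + 17*k**5 + 117*k**4 + 415*k**3 + 794*k**2 + 768*k + 288) ≠ 0.

s_(k+1) = (k - 3)/((k + 3)*(k + 4)**2)
s_(k+1) − s_k = ((4 - k)*(k + 4)**2 + (k - 3)*(k + 2)*(k + 3))/((k + 2)*(k + 3)**2*(k + 4)**2)
(s_(k+1) − s_k) − t_k = 2*(3*k**2 - 7*k - 55)/(k**6 + 17*k**5 + 117*k**4 + 415*k**3 + 794*k**2 + 768*k + 288)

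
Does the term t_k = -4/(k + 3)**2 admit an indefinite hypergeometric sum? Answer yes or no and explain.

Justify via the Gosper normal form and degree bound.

t_(k+1)/t_k = (k + 3)**2/(k + 4)**2.
So A=k**2 + 6*k + 9 and B=k**2 + 8*k + 16, with C=1.
f must satisfy (k**2 + 6*k + 9)·f(k+1) − (k**2 + 6*k + 9)·f(k) = 1.
d = 0 from the (2,2,0) case.
Generic f = c0 gives residual -1; -1 = 0 cannot hold, so t_k is not Gosper-summable.

No — the linear system for f has no solution.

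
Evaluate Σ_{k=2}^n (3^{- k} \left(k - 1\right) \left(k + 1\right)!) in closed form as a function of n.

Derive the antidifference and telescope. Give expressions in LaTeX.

The ratio is k*(k + 2)/(3*(k - 1)).
Take A(k)=k/3 + 2/3, B(k)=1, C(k)=k - 1.
Key eq: (k/3 + 2/3)·f(k+1) = (1)·f(k) + (k - 1).
deg f ≤ 0 (via 1,0,1).
Solve for f: f(k) = 3 (degree 0 ≤ 0).
R(k) = B(k−1)·f(k)/C(k) = 3/(k - 1); s_k = R·t_k = 3**(1 - k)*factorial(k + 1).
s_(k+1) − s_k = (k - 1)*factorial(k + 1)/3**k = t_k.
Evaluate: s_(n+1) = factorial(n + 2)/3**n; subtract s_(2) = 2 ⇒ S(n) = -2 + factorial(n + 2)/3**n.

S(n) = -2 + 3^{- n} \left(n + 2\right)!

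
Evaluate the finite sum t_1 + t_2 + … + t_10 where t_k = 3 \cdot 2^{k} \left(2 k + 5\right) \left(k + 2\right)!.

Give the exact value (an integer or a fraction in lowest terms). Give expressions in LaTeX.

Σ = 38258815795164

Compute t_(k+1)/t_k: get 2*(k + 3)*(2*k + 7)/(2*k + 5).
Normal form (A,B,C) = (2*k + 6, 1, k + 5/2).
Key eq: (2*k + 6)·f(k+1) = (1)·f(k) + (k + 5/2).
From deg A=1, deg B=0, deg C=1: d=0.
A polynomial solution: f(k) = 1/2.
So s_k = (B(k−1)f/C)·t_k = (1/(2*k + 5))·t_k = 3*2**k*factorial(k + 2).
s_(k+1) − s_k = 3*2**k*(2*k + 5)*factorial(k + 2) = t_k.
Evaluate s at k=11 and k=1: 38258815795200 and 36; difference 38258815795164.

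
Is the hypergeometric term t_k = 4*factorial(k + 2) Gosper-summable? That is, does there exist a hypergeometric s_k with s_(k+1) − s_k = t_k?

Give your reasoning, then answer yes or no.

Ratio r(k) = k + 3.
Take A(k)=k + 3, B(k)=1, C(k)=1.
Set up (k + 3)·f(k+1) − (1)·f(k) − (1) = 0.
Degrees (1,0,0) ⇒ d ≤ -1.
Bound -1 < 0, so the key equation has no polynomial solution.

No; the degree bound rules out any f.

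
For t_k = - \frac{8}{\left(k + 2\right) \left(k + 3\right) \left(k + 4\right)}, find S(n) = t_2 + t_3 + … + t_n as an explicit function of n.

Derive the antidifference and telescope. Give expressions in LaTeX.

S(n) = \frac{- n^{2} - 7 n + 8}{5 \left(n^{2} + 7 n + 12\right)}

r(k) = (k + 2)/(k + 5) after simplifying.
Gosper form: A/B · C(k+1)/C(k) with A=k + 2, B=k + 5, C=1.
Key eq: (k + 2)·f(k+1) = (k + 4)·f(k) + (1).
deg f ≤ 2 (via 1,1,0).
Solving with deg f ≤ 2: f(k) = k*(k + 5)/12.
Certificate R = B(k−1)f/C = k*(k + 4)*(k + 5)/12 gives s_k = 2*k*(-k - 5)/(3*(k + 2)*(k + 3)).
Δs = -8/(k**3 + 9*k**2 + 26*k + 24), as required.
s_(n+1) = 2*(-n**2 - 7*n - 6)/(3*(n**2 + 7*n + 12)) and s_(2) = -7/15, so S(n) = (-n**2 - 7*n + 8)/(5*(n**2 + 7*n + 12)).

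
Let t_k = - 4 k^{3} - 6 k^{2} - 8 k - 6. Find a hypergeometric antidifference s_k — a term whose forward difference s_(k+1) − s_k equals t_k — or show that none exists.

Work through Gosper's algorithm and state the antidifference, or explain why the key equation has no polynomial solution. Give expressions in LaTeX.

s_k = k \left(- k^{3} - 2 k - 3\right)

r(k) = (2*k**3 + 9*k**2 + 16*k + 12)/(2*k**3 + 3*k**2 + 4*k + 3) after simplifying.
Gosper form: A/B · C(k+1)/C(k) with A=1, B=1, C=k**3 + 3*k**2/2 + 2*k + 3/2.
Need (1)·f(k+1) − (1)·f(k) = k**3 + 3*k**2/2 + 2*k + 3/2.
Degrees (0,0,3) ⇒ d ≤ 4.
Solve for f: f(k) = k*(k + 1)*(k**2 - k + 3)/4 (degree 4 ≤ 4).
So s_k = (B(k−1)f/C)·t_k = (k*(k**2 - k + 3)/(2*(2*k**2 + k + 3)))·t_k = k*(-k**3 - 2*k - 3).
Verify: -4*k**3 - 6*k**2 - 8*k - 6 matches t_k.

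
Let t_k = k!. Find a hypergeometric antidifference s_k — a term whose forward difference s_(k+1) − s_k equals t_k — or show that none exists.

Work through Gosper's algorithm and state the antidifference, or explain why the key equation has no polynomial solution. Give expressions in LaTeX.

Ratio r(k) = k + 1.
Normal form (A,B,C) = (k + 1, 1, 1).
f must satisfy (k + 1)·f(k+1) − (1)·f(k) = 1.
deg f ≤ -1 (via 1,0,0).
deg f ≤ -1 is impossible — no certificate.

not Gosper-summable; s_k does not exist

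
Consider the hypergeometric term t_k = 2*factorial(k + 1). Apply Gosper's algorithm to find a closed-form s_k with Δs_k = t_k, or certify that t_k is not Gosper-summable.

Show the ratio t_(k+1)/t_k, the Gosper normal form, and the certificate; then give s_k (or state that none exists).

none — t_k is not Gosper-summable

Compute t_(k+1)/t_k: get k + 2.
Factor: A=k + 2; B=1; C=1.
Solve (k + 2)·f(k+1) − (1)·f(k) = 1.
From deg A=1, deg B=0, deg C=0: d=-1.
d = -1 < 0 ⇒ no nonzero polynomial f; not summable.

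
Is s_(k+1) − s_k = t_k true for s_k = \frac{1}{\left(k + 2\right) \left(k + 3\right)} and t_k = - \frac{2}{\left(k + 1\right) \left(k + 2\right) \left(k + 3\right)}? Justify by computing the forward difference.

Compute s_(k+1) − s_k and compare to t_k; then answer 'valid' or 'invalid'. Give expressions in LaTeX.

s_(k+1) = 1/((k + 3)*(k + 4))
s_(k+1) − s_k = -2/(k**3 + 9*k**2 + 26*k + 24)
(s_(k+1) − s_k) − t_k = 6/(k**4 + 10*k**3 + 35*k**2 + 50*k + 24)

Invalid: residual \frac{6}{k^{4} + 10 k^{3} + 35 k^{2} + 50 k + 24} ≠ 0.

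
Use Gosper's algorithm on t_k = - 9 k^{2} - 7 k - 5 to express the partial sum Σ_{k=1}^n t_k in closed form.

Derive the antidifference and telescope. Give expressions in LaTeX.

S(n) = n \left(- 3 n^{2} - 8 n - 10\right)

The ratio is (9*k**2 + 25*k + 21)/(9*k**2 + 7*k + 5).
Gosper form: A/B · C(k+1)/C(k) with A=1, B=1, C=k**2 + 7*k/9 + 5/9.
Key eq: (1)·f(k+1) = (1)·f(k) + (k**2 + 7*k/9 + 5/9).
deg f ≤ 3 (via 0,0,2).
Coefficient equations give f(k) = k*(3*k**2 - k + 3)/9.
Get s_k = R·t_k = k*(-3*k**2 + k - 3) with R(k) = B(k−1)f(k)/C(k) = k*(3*k**2 - k + 3)/(9*k**2 + 7*k + 5).
Δs = -9*k**2 - 7*k - 5, as required.
Evaluate: s_(n+1) = -3*n**3 - 8*n**2 - 10*n - 5; subtract s_(1) = -5 ⇒ S(n) = n*(-3*n**2 - 8*n - 10).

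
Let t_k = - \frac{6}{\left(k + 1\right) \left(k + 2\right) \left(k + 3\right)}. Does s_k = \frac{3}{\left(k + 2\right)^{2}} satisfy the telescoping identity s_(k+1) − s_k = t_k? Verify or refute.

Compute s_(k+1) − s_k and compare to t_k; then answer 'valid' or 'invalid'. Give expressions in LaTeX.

Invalid: residual \frac{3 \left(3 k + 7\right)}{k^{5} + 11 k^{4} + 47 k^{3} + 97 k^{2} + 96 k + 36} ≠ 0.

s_(k+1) = 3/(k + 3)**2
s_(k+1) − s_k = 3/(k + 3)**2 - 3/(k + 2)**2
(s_(k+1) − s_k) − t_k = 3*(3*k + 7)/(k**5 + 11*k**4 + 47*k**3 + 97*k**2 + 96*k + 36)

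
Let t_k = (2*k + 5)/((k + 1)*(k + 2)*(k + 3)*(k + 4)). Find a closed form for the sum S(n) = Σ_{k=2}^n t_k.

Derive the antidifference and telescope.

S(n) = (n**2 + 6*n - 7)/(15*(n**2 + 6*n + 8))

r(k) = (k + 1)*(2*k + 7)/((k + 5)*(2*k + 5)) after simplifying.
A = k + 1, B = k + 5, C = k + 5/2.
f must satisfy (k + 1)·f(k+1) − (k + 4)·f(k) = k + 5/2.
From deg A=1, deg B=1, deg C=1: d=3.
Match coefficients ⇒ f(k) = k*(k + 2)*(k + 4)/6.
Then R = B(k−1)f/C = k*(k + 2)*(k + 4)**2/(3*(2*k + 5)), so s_k = R(k)·t_k = k*(k + 4)/(3*(k**2 + 4*k + 3)).
Verify: (2*k + 5)/(k**4 + 10*k**3 + 35*k**2 + 50*k + 24) matches t_k.
Σ_(k=2)^n t_k = s_(n+1) − s_(2) = ((n**2 + 6*n + 5)/(3*(n**2 + 6*n + 8))) − (4/15), i.e. (n**2 + 6*n - 7)/(15*(n**2 + 6*n + 8)).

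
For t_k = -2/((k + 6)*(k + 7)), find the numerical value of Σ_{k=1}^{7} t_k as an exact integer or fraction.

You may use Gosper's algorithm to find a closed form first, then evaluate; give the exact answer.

The ratio is (k + 6)/(k + 8).
Gosper form: A/B · C(k+1)/C(k) with A=k + 6, B=k + 8, C=1.
Set up (k + 6)·f(k+1) − (k + 7)·f(k) − (1) = 0.
d = 1 from the (1,1,0) case.
Solving with deg f ≤ 1: f(k) = k/6.
R(k) = B(k−1)·f(k)/C(k) = k*(k + 7)/6; s_k = R·t_k = -k/(3*k + 18).
Check: Δs_k = -2/(k**2 + 13*k + 42). ✓
Sum = s_(8) − s_(1); s_(8) = -4/21, s_(1) = -1/21 ⇒ -1/7.

Σ = -1/7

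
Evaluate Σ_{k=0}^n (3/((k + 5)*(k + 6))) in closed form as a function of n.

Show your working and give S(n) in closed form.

Step 1: r(k) = (k + 5)/(k + 7).
Normal form (A,B,C) = (k + 5, k + 7, 1).
Need (k + 5)·f(k+1) − (k + 6)·f(k) = 1.
Bound: deg f ≤ 1.
A polynomial solution: f(k) = k/5.
Then R = B(k−1)f/C = k*(k + 6)/5, so s_k = R(k)·t_k = 3*k/(5*(k + 5)).
Check: Δs_k = 3/(k**2 + 11*k + 30). ✓
s_(n+1) = 3*(n + 1)/(5*(n + 6)) and s_(0) = 0, so S(n) = 3*(n + 1)/(5*(n + 6)).

S(n) = 3*(n + 1)/(5*(n + 6))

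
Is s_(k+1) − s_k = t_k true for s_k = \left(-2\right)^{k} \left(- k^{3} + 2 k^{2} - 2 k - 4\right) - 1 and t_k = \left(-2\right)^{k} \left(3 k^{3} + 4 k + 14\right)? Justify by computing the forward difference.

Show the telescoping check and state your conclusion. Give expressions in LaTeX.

valid; difference matches t_k

s_(k+1) = (-2)**(k + 1)*(-2*k - (k + 1)**3 + 2*(k + 1)**2 - 6) - 1
s_(k+1) − s_k = (-2)**k*(3*k**3 + 4*k + 14)
(s_(k+1) − s_k) − t_k = 0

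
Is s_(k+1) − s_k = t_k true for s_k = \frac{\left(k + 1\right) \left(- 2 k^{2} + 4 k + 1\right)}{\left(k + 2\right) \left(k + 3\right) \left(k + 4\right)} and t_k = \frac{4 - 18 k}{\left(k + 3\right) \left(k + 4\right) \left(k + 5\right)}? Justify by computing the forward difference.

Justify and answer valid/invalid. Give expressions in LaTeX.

Invalid: residual \frac{- 2 k^{2} + 18 k - 1}{k^{4} + 14 k^{3} + 71 k^{2} + 154 k + 120} ≠ 0.

s_(k+1) = (k + 2)*(4*k - 2*(k + 1)**2 + 5)/((k + 3)*(k + 4)*(k + 5))
s_(k+1) − s_k = (-20*k**2 - 14*k + 7)/(k**4 + 14*k**3 + 71*k**2 + 154*k + 120)
(s_(k+1) − s_k) − t_k = (-2*k**2 + 18*k - 1)/(k**4 + 14*k**3 + 71*k**2 + 154*k + 120)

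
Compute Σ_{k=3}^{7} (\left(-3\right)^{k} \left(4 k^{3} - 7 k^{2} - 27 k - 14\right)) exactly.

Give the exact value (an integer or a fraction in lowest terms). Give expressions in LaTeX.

r(k) = 3*(-4*k**3 - 5*k**2 + 29*k + 44)/(4*k**3 - 7*k**2 - 27*k - 14) after simplifying.
Factor: A=-3; B=1; C=k**3 - 7*k**2/4 - 27*k/4 - 7/2.
Set up (-3)·f(k+1) − (1)·f(k) − (k**3 - 7*k**2/4 - 27*k/4 - 7/2) = 0.
d = 3 from the (0,0,3) case.
Solve for f: f(k) = -(k**3 - 4*k**2 - 3*k + 1)/4 (degree 3 ≤ 3).
So s_k = (B(k−1)f/C)·t_k = (-(k**3 - 4*k**2 - 3*k + 1)/(4*k**3 - 7*k**2 - 27*k - 14))·t_k = (-3)**k*(-k**3 + 4*k**2 + 3*k - 1).
Verify: (-3)**k*(4*k**3 - 7*k**2 - 27*k - 14) matches t_k.
Evaluate s at k=8 and k=3: -1528713 and -459; difference -1528254.

Σ = -1528254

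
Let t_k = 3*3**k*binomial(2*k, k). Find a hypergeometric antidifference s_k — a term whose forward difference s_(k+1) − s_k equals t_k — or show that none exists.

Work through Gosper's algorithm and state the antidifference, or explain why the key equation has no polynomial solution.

t_(k+1)/t_k = 6*(2*k + 1)/(k + 1).
Factor: A=12*k + 6; B=k + 1; C=1.
Set up (12*k + 6)·f(k+1) − (k)·f(k) − (1) = 0.
d = -1 from the (1,1,0) case.
d = -1 < 0 ⇒ no nonzero polynomial f; not summable.

none (Gosper's algorithm certifies no s_k)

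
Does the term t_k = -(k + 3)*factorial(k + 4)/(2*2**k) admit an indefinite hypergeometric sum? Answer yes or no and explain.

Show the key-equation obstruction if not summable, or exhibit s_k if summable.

Yes. s_k = -factorial(k + 4)/2**k.

Ratio r(k) = (k + 4)*(k + 5)/(2*(k + 3)).
Normal form (A,B,C) = (k/2 + 5/2, 1, k + 3).
Key eq: (k/2 + 5/2)·f(k+1) = (1)·f(k) + (k + 3).
Bound: deg f ≤ 0.
A polynomial solution: f(k) = 2.
Certificate R = B(k−1)f/C = 2/(k + 3) gives s_k = -factorial(k + 4)/2**k.
s_(k+1) − s_k = -(k + 3)*factorial(k + 4)/(2*2**k) = t_k.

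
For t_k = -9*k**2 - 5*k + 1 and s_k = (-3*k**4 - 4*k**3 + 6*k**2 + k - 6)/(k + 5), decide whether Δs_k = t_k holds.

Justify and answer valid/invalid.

Invalid: residual 6*(3*k**3 + 26*k**2 + 13*k - 4)/(k**2 + 11*k + 30) ≠ 0.

s_(k+1) = (-3*k**4 - 16*k**3 - 24*k**2 - 11*k - 6)/(k + 6)
s_(k+1) − s_k = (-9*k**4 - 86*k**3 - 168*k**2 - 61*k + 6)/(k**2 + 11*k + 30)
(s_(k+1) − s_k) − t_k = 6*(3*k**3 + 26*k**2 + 13*k - 4)/(k**2 + 11*k + 30)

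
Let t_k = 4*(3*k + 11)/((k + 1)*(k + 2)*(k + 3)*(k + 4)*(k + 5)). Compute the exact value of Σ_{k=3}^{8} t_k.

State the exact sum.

r(k) = (k + 1)*(3*k + 14)/((k + 6)*(3*k + 11)) after simplifying.
Factor: A=k + 1; B=k + 6; C=k + 11/3.
Need (k + 1)·f(k+1) − (k + 5)·f(k) = k + 11/3.
Bound: deg f ≤ 4.
Match coefficients ⇒ f(k) = k*(k + 3)*(k**2 + 7*k + 14)/24.
Then R = B(k−1)f/C = k*(k + 3)*(k + 5)*(k**2 + 7*k + 14)/(8*(3*k + 11)), so s_k = R(k)·t_k = k*(k**2 + 7*k + 14)/(2*(k**3 + 7*k**2 + 14*k + 8)).
s_(k+1) − s_k = 4*(3*k + 11)/(k**5 + 15*k**4 + 85*k**3 + 225*k**2 + 274*k + 120) = t_k.
Sum = s_(9) − s_(3); s_(9) = 711/1430, s_(3) = 33/70 ⇒ 129/5005.

Σ = 129/5005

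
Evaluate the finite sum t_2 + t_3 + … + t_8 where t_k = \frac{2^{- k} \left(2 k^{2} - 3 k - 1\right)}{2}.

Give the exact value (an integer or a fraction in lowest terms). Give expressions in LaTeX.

The ratio is (2*k**2 + k - 2)/(2*(2*k**2 - 3*k - 1)).
So A=1/2 and B=1, with C=k**2 - 3*k/2 - 1/2.
Need (1/2)·f(k+1) − (1)·f(k) = k**2 - 3*k/2 - 1/2.
From deg A=0, deg B=0, deg C=2: d=2.
Coefficient equations give f(k) = -2*k**2 - k - 2.
Then R = B(k−1)f/C = -2*(2*k**2 + k + 2)/(2*k**2 - 3*k - 1), so s_k = R(k)·t_k = (-2*k**2 - k - 2)/2**k.
Verify: (2*k**2 - 3*k - 1)/(2*2**k) matches t_k.
Σ_(k=2)^(8) t_k = s_(9) − s_(2) = -173/512 − (-3) = 1363/512.

Σ = 1363/512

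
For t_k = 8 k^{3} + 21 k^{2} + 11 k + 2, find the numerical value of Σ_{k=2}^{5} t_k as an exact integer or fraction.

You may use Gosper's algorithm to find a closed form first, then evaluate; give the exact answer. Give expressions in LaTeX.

Σ = 3088

Compute t_(k+1)/t_k: get (8*k**3 + 45*k**2 + 77*k + 42)/(8*k**3 + 21*k**2 + 11*k + 2).
A = 1, B = 1, C = k**3 + 21*k**2/8 + 11*k/8 + 1/4.
f must satisfy (1)·f(k+1) − (1)·f(k) = k**3 + 21*k**2/8 + 11*k/8 + 1/4.
Bound: deg f ≤ 4.
Match coefficients ⇒ f(k) = k**2*(2*k**2 + 3*k - 3)/8.
Certificate R = B(k−1)f/C = k**2*(2*k**2 + 3*k - 3)/((k + 2)*(8*k**2 + 5*k + 1)) gives s_k = k**2*(2*k**2 + 3*k - 3).
Verify: 8*k**3 + 21*k**2 + 11*k + 2 matches t_k.
Σ_(k=2)^(5) t_k = s_(6) − s_(2) = 3132 − (44) = 3088.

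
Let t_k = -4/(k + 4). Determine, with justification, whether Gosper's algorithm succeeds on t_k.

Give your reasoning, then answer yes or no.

The ratio is (k + 4)/(k + 5).
So A=k + 4 and B=k + 5, with C=1.
Need (k + 4)·f(k+1) − (k + 4)·f(k) = 1.
Bound: deg f ≤ 0.
Generic f = c0 gives residual -1; -1 = 0 cannot hold, so t_k is not Gosper-summable.

No — the linear system for f has no solution.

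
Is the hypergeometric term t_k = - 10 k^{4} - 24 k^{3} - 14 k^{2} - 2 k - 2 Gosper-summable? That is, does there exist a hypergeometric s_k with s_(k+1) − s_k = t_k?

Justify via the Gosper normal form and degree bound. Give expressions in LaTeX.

r(k) = (5*k**4 + 32*k**3 + 73*k**2 + 71*k + 26)/(5*k**4 + 12*k**3 + 7*k**2 + k + 1) after simplifying.
Normal form (A,B,C) = (1, 1, k**4 + 12*k**3/5 + 7*k**2/5 + k/5 + 1/5).
Need (1)·f(k+1) − (1)·f(k) = k**4 + 12*k**3/5 + 7*k**2/5 + k/5 + 1/5.
From deg A=0, deg B=0, deg C=4: d=5.
Match coefficients ⇒ f(k) = k*(k + 1)*(2*k**3 - k**2 - 3*k + 3)/10.
So s_k = (B(k−1)f/C)·t_k = (k*(2*k**3 - k**2 - 3*k + 3)/(2*(5*k**3 + 7*k**2 + 1)))·t_k = k*(-2*k**4 - k**3 + 4*k**2 - 3).
Δs = -10*k**4 - 24*k**3 - 14*k**2 - 2*k - 2, as required.

Yes. s_k = k \left(- 2 k^{4} - k^{3} + 4 k^{2} - 3\right).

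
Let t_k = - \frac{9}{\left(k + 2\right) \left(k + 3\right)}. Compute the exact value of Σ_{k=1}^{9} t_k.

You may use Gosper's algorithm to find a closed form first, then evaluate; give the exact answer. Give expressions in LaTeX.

Σ = -9/4

Step 1: r(k) = (k + 2)/(k + 4).
A = k + 2, B = k + 4, C = 1.
Set up (k + 2)·f(k+1) − (k + 3)·f(k) − (1) = 0.
Degrees (1,1,0) ⇒ d ≤ 1.
Match coefficients ⇒ f(k) = k/2.
So s_k = (B(k−1)f/C)·t_k = (k*(k + 3)/2)·t_k = -9*k/(2*k + 4).
s_(k+1) − s_k = -9/(k**2 + 5*k + 6) = t_k.
Sum = s_(10) − s_(1); s_(10) = -15/4, s_(1) = -3/2 ⇒ -9/4.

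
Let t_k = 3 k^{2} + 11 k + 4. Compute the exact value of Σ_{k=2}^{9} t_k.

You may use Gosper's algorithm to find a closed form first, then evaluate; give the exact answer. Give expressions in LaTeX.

Ratio r(k) = (3*k**2 + 17*k + 18)/(3*k**2 + 11*k + 4).
So A=1 and B=1, with C=k**2 + 11*k/3 + 4/3.
Set up (1)·f(k+1) − (1)·f(k) − (k**2 + 11*k/3 + 4/3) = 0.
Degrees (0,0,2) ⇒ d ≤ 3.
Solve for f: f(k) = k*(k**2 + 4*k - 1)/3 (degree 3 ≤ 3).
Get s_k = R·t_k = k*(k**2 + 4*k - 1) with R(k) = B(k−1)f(k)/C(k) = k*(k**2 + 4*k - 1)/(3*k**2 + 11*k + 4).
Check: Δs_k = 3*k**2 + 11*k + 4. ✓
Telescoping: Σ = s_(10) − s_(2) = 1390 − (22) = 1368.

Σ = 1368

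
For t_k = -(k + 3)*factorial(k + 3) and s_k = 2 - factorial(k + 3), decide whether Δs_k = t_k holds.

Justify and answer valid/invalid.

s_(k+1) = 2 - factorial(k + 4)
s_(k+1) − s_k = -(k + 3)*factorial(k + 3)
(s_(k+1) − s_k) − t_k = 0

valid (s_(k+1) − s_k reduces to t_k)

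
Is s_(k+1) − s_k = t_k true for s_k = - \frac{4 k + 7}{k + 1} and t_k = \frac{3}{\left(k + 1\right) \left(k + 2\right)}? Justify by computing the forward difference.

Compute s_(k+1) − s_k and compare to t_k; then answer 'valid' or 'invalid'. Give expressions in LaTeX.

s_(k+1) = (-4*k - 11)/(k + 2)
s_(k+1) − s_k = 3/(k**2 + 3*k + 2)
(s_(k+1) − s_k) − t_k = 0

Valid: the claim telescopes to t_k.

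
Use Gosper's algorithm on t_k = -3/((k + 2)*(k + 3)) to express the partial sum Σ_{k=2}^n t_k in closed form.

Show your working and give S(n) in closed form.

S(n) = 3*(1 - n)/(4*(n + 3))

The ratio is (k + 2)/(k + 4).
Factor: A=k + 2; B=k + 4; C=1.
Set up (k + 2)·f(k+1) − (k + 3)·f(k) − (1) = 0.
From deg A=1, deg B=1, deg C=0: d=1.
Solving with deg f ≤ 1: f(k) = k/2.
So s_k = (B(k−1)f/C)·t_k = (k*(k + 3)/2)·t_k = -3*k/(2*k + 4).
Check: Δs_k = -3/(k**2 + 5*k + 6). ✓
Σ_(k=2)^n t_k = s_(n+1) − s_(2) = (3*(-n - 1)/(2*(n + 3))) − (-3/4), i.e. 3*(1 - n)/(4*(n + 3)).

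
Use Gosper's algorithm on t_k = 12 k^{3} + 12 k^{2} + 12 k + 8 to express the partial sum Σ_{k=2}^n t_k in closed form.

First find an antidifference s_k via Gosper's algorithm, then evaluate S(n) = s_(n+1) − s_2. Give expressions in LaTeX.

S(n) = 3 n^{4} + 10 n^{3} + 15 n^{2} + 16 n - 44

r(k) = (3*k**3 + 12*k**2 + 18*k + 11)/(3*k**3 + 3*k**2 + 3*k + 2) after simplifying.
A = 1, B = 1, C = k**3 + k**2 + k + 2/3.
Key eq: (1)·f(k+1) = (1)·f(k) + (k**3 + k**2 + k + 2/3).
Bound: deg f ≤ 4.
Solve for f: f(k) = k*(3*k**3 - 2*k**2 + 3*k + 4)/12 (degree 4 ≤ 4).
R(k) = B(k−1)·f(k)/C(k) = k*(3*k**3 - 2*k**2 + 3*k + 4)/(4*(3*k**3 + 3*k**2 + 3*k + 2)); s_k = R·t_k = k*(3*k**3 - 2*k**2 + 3*k + 4).
s_(k+1) − s_k = 12*k**3 + 12*k**2 + 12*k + 8 = t_k.
Telescope: S(n) = s_(n+1) − s_(2) = 3*n**4 + 10*n**3 + 15*n**2 + 16*n + 8 − (52) = 3*n**4 + 10*n**3 + 15*n**2 + 16*n - 44.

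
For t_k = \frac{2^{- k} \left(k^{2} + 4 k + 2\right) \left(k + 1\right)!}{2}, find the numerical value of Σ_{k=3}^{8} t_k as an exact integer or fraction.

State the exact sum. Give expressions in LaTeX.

Step 1: r(k) = (k + 2)*(4*k + (k + 1)**2 + 6)/(2*(k**2 + 4*k + 2)).
Factor: A=k/2 + 1; B=1; C=k**2 + 4*k + 2.
Set up (k/2 + 1)·f(k+1) − (1)·f(k) − (k**2 + 4*k + 2) = 0.
From deg A=1, deg B=0, deg C=2: d=1.
A polynomial solution: f(k) = 2*(k + 3).
R(k) = B(k−1)·f(k)/C(k) = 2*(k + 3)/(k**2 + 4*k + 2); s_k = R·t_k = (k + 3)*factorial(k + 1)/2**k.
Δs = (k**2 + 4*k + 2)*factorial(k + 1)/(2*2**k), as required.
Evaluate s at k=9 and k=3: 85050 and 18; difference 85032.

Σ = 85032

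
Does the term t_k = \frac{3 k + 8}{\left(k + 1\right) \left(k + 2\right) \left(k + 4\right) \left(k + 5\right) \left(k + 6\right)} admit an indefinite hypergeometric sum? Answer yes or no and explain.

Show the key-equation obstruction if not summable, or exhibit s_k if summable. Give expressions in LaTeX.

Ratio r(k) = (k + 1)*(k + 4)*(3*k + 11)/((k + 3)*(k + 7)*(3*k + 8)).
Take A(k)=k + 1, B(k)=k + 7, C(k)=k**2 + 17*k/3 + 8.
Solve (k + 1)·f(k+1) − (k + 6)·f(k) = k**2 + 17*k/3 + 8.
Bound: deg f ≤ 5.
Match coefficients ⇒ f(k) = k*(k + 2)*(k + 3)*(k**2 + 10*k + 29)/60.
Then R = B(k−1)f/C = k*(k + 2)*(k + 6)*(k**2 + 10*k + 29)/(20*(3*k + 8)), so s_k = R(k)·t_k = k*(k**2 + 10*k + 29)/(20*(k**3 + 10*k**2 + 29*k + 20)).
Verify: (3*k + 8)/(k**5 + 18*k**4 + 121*k**3 + 372*k**2 + 508*k + 240) matches t_k.

Yes. s_k = \frac{k \left(k^{2} + 10 k + 29\right)}{20 \left(k^{3} + 10 k^{2} + 29 k + 20\right)}.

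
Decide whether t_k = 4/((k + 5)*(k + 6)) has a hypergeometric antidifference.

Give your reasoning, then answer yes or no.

Yes. s_k = 4*k/(5*(k + 5)).

t_(k+1)/t_k = (k + 5)/(k + 7).
Normal form (A,B,C) = (k + 5, k + 7, 1).
Need (k + 5)·f(k+1) − (k + 6)·f(k) = 1.
Bound: deg f ≤ 1.
Solving with deg f ≤ 1: f(k) = k/5.
Certificate R = B(k−1)f/C = k*(k + 6)/5 gives s_k = 4*k/(5*(k + 5)).
Check: Δs_k = 4/(k**2 + 11*k + 30). ✓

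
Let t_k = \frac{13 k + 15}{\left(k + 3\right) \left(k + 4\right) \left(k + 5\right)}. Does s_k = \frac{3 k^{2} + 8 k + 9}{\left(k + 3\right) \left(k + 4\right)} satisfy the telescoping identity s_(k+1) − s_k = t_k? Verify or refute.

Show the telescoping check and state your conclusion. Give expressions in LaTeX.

s_(k+1) = (8*k + 3*(k + 1)**2 + 17)/((k + 4)*(k + 5))
s_(k+1) − s_k = (13*k + 15)/(k**3 + 12*k**2 + 47*k + 60)
(s_(k+1) − s_k) − t_k = 0

Valid: the claim telescopes to t_k.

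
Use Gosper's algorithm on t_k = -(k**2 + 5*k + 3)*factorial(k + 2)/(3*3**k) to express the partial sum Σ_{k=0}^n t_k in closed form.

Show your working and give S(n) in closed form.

S(n) = 8 - n*factorial(n + 3)/(3*3**n) - 5*factorial(n + 3)/(3*3**n)

Compute t_(k+1)/t_k: get (k + 3)*(5*k + (k + 1)**2 + 8)/(3*(k**2 + 5*k + 3)).
Take A(k)=k/3 + 1, B(k)=1, C(k)=k**2 + 5*k + 3.
Solve (k/3 + 1)·f(k+1) − (1)·f(k) = k**2 + 5*k + 3.
d = 1 from the (1,0,2) case.
Solve for f: f(k) = 3*(k + 4) (degree 1 ≤ 1).
So s_k = (B(k−1)f/C)·t_k = (3*(k + 4)/(k**2 + 5*k + 3))·t_k = -(k + 4)*factorial(k + 2)/3**k.
s_(k+1) − s_k = -(k**2 + 5*k + 3)*factorial(k + 2)/(3*3**k) = t_k.
Σ_(k=0)^n t_k = s_(n+1) − s_(0) = (-3**(-n - 1)*(n + 5)*factorial(n + 3)) − (-8), i.e. 8 - n*factorial(n + 3)/(3*3**n) - 5*factorial(n + 3)/(3*3**n).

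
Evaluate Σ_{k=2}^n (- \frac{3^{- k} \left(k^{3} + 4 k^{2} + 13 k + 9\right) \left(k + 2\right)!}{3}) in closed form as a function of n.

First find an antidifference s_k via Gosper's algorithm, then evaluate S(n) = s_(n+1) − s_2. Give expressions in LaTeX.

Compute t_(k+1)/t_k: get (k**4 + 10*k**3 + 45*k**2 + 99*k + 81)/(3*(k**3 + 4*k**2 + 13*k + 9)).
Take A(k)=k/3 + 1, B(k)=1, C(k)=k**3 + 4*k**2 + 13*k + 9.
Key eq: (k/3 + 1)·f(k+1) = (1)·f(k) + (k**3 + 4*k**2 + 13*k + 9).
Degrees (1,0,3) ⇒ d ≤ 2.
A polynomial solution: f(k) = 3*(k**2 + 2*k + 4).
Certificate R = B(k−1)f/C = 3*(k**2 + 2*k + 4)/(k**3 + 4*k**2 + 13*k + 9) gives s_k = -(k**2 + 2*k + 4)*factorial(k + 2)/3**k.
Check: Δs_k = -(k**3 + 4*k**2 + 13*k + 9)*factorial(k + 2)/(3*3**k). ✓
s_(n+1) = -3**(-n - 1)*(n**2 + 4*n + 7)*factorial(n + 3) and s_(2) = -32, so S(n) = (96*3**n - n**5*factorial(n) - 10*n**4*factorial(n) - 42*n**3*factorial(n) - 92*n**2*factorial(n) - 101*n*factorial(n) - 42*factorial(n))/(3*3**n).

S(n) = \frac{3^{- n} \left(96 \cdot 3^{n} - n^{5} n! - 10 n^{4} n! - 42 n^{3} n! - 92 n^{2} n! - 101 n n! - 42 n!\right)}{3}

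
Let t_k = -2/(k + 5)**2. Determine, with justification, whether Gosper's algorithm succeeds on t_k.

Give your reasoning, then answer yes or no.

No — the linear system for f has no solution.

Step 1: r(k) = (k + 5)**2/(k + 6)**2.
Take A(k)=k**2 + 10*k + 25, B(k)=k**2 + 12*k + 36, C(k)=1.
Solve (k**2 + 10*k + 25)·f(k+1) − (k**2 + 10*k + 25)·f(k) = 1.
From deg A=2, deg B=2, deg C=0: d=0.
Generic f = c0 gives residual -1; -1 = 0 cannot hold, so t_k is not Gosper-summable.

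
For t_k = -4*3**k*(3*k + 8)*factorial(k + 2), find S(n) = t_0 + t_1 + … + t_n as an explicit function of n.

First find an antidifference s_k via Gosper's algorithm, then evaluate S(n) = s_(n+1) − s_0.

Compute t_(k+1)/t_k: get 3*(k + 3)*(3*k + 11)/(3*k + 8).
Factor: A=3*k + 9; B=1; C=k + 8/3.
Solve (3*k + 9)·f(k+1) − (1)·f(k) = k + 8/3.
From deg A=1, deg B=0, deg C=1: d=0.
Solving with deg f ≤ 0: f(k) = 1/3.
So s_k = (B(k−1)f/C)·t_k = (1/(3*k + 8))·t_k = -4*3**k*factorial(k + 2).
Δs = -4*3**k*(3*k + 8)*factorial(k + 2), as required.
Telescope: S(n) = s_(n+1) − s_(0) = -12*3**n*factorial(n + 3) − (-8) = -12*3**n*factorial(n + 3) + 8.

S(n) = -12*3**n*factorial(n + 3) + 8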